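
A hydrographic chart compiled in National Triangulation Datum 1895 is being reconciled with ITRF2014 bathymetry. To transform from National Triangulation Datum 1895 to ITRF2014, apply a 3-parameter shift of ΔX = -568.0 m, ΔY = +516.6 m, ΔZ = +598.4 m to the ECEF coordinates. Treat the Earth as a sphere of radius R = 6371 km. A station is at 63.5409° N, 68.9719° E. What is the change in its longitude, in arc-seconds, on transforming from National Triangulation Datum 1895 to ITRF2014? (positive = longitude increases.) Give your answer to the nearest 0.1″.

Δλ = 52.0″

sin φ = 0.895253, cos φ = 0.445559, sin λ = 0.933405, cos λ = 0.358826.
East component: ΔE = −sin λ·ΔX + cos λ·ΔY = −(0.933405)(-568.0) + (0.358826)(516.6) = 715.54 m.
1° of latitude spans πR/180 = 111195 m; at latitude φ, 1° of longitude spans that × cos φ = 49543.9 m, so Δλ = 715.54 / 49543.9 × 3600 = 51.993″.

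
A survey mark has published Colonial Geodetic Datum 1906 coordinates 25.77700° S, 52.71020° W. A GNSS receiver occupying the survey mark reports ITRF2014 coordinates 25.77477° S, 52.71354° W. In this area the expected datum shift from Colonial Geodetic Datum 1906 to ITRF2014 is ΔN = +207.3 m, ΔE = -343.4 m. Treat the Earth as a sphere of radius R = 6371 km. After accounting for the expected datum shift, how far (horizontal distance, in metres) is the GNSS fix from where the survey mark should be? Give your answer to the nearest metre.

42 m

Observed coordinate differences: Δφ = +0.00223°, Δλ = -0.00334°.
Converting to metres (1° lat = 111195 m, cos φ = 0.900493): observed ΔN = 248.0 m, observed ΔE = -334.4 m.
Subtracting the expected shift leaves a residual of 248.0 − (207.3) = 40.7 m north and -334.4 − (-343.4) = 9.0 m east.
Residual distance = √(40.7² + 9.0²) = 41.6 m.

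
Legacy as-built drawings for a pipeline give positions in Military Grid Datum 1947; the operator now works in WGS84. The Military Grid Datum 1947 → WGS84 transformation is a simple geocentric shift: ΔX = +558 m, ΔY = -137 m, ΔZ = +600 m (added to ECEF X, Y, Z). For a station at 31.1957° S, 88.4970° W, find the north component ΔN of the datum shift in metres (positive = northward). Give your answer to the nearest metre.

ΔN = 592 m

At φ = -31.1957°, λ = -88.4970°: sin φ = -0.517963, cos φ = 0.855403, sin λ = -0.999656, cos λ = 0.026229.
ΔN = −sin φ cos λ·ΔX − sin φ sin λ·ΔY + cos φ·ΔZ = −(-0.517963)(0.026229)(558) − (-0.517963)(-0.999656)(-137) + (0.855403)(600) = 591.76 m.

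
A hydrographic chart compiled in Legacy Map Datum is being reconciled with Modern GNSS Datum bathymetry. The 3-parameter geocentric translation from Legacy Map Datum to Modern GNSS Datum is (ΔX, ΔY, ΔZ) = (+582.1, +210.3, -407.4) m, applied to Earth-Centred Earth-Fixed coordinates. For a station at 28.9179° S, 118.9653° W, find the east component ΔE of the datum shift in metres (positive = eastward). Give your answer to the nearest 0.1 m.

At φ = -28.9179°, λ = -118.9653°: sin φ = -0.483556, cos φ = 0.875314, sin λ = -0.874913, cos λ = -0.484280.
ΔE = −sin λ·ΔX + cos λ·ΔY = −(-0.874913)·(582.1) + (-0.484280)·(210.3) = 407.44 m.

ΔE = 407.4 m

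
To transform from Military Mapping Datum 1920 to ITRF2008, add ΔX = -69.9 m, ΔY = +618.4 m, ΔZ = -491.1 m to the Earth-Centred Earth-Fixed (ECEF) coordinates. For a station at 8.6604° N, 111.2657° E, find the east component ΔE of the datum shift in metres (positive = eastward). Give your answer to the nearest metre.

ΔE = -159 m

At φ = 8.6604°, λ = 111.2657°: sin φ = 0.150578, cos φ = 0.988598, sin λ = 0.931909, cos λ = -0.362693.
ΔE = −sin λ·ΔX + cos λ·ΔY = −(0.931909)·(-69.9) + (-0.362693)·(618.4) = -159.15 m.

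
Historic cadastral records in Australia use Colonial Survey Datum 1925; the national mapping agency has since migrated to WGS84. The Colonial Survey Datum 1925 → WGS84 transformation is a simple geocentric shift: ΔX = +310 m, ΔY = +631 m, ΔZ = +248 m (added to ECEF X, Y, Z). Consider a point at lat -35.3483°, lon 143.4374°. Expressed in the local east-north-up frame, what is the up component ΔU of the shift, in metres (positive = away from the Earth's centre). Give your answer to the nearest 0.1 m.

The local up (radial) axis is (cos φ cos λ, cos φ sin λ, sin φ), giving ΔU = -203.092 + 306.592 − 143.479 = -39.98 m.

ΔU = -40.0 m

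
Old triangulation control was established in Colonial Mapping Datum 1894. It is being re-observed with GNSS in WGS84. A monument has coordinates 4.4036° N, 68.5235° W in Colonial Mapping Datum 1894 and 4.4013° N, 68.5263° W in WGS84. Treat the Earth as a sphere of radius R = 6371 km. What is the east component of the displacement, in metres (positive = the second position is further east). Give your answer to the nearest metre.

Δφ = 4.4013° − 4.4036° = -0.0023°; Δλ = -68.5263° − -68.5235° = -0.0028°.
1° along a meridian = πR/180 = 111195 m.
ΔN = Δφ × 111195 = -255.7 m; ΔE = Δλ × 111195 × cos(4.4036°) = -0.0028 × 111195 × 0.997048 = -310.4 m.

ΔE = -310 m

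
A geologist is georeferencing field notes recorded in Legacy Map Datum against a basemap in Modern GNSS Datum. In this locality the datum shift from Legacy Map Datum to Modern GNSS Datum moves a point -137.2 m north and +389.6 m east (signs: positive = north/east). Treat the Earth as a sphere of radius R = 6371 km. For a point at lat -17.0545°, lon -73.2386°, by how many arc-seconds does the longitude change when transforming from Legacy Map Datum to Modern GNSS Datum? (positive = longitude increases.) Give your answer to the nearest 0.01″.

Δλ = 13.19″

At latitude -17.0545°, cos φ = 0.956026.
One radian of longitude at latitude φ spans R cos φ, so Δλ = ΔE / (R cos φ) = 389.6 / (6371000 × 0.956026) = 6.3965e-05 rad = 13.194″.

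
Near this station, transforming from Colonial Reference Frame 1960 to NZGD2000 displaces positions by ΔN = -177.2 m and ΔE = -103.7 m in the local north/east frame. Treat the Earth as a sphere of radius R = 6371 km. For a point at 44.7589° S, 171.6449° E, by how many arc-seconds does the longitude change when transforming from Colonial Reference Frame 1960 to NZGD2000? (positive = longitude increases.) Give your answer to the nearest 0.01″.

Δλ = -4.73″

At latitude -44.7589°, cos φ = 0.710076.
One radian of longitude at latitude φ spans R cos φ, so Δλ = ΔE / (R cos φ) = -103.7 / (6371000 × 0.710076) = -2.2923e-05 rad = -4.728″.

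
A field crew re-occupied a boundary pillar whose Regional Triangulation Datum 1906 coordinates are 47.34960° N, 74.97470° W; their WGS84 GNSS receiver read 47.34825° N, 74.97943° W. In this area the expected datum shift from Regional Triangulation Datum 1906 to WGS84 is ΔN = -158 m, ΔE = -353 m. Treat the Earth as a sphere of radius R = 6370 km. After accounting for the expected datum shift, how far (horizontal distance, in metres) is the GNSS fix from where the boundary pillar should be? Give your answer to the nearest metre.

Observed coordinate differences: Δφ = -0.00135°, Δλ = -0.00473°.
Converting to metres (1° lat = 111177 m, cos φ = 0.677523): observed ΔN = -150.1 m, observed ΔE = -356.3 m.
Subtracting the expected shift leaves a residual of -150.1 − (-158) = 7.9 m north and -356.3 − (-353) = -3.3 m east.
Residual distance = √(7.9² + (-3.3)²) = 8.6 m.

9 m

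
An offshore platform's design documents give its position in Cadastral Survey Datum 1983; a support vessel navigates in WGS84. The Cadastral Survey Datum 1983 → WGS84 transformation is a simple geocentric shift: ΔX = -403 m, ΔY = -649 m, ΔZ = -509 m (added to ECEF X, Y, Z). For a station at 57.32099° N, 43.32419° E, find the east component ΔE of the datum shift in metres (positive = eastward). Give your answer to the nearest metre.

ΔE = -196 m

At φ = 57.32099°, λ = 43.32419°: sin φ = 0.841709, cos φ = 0.539932, sin λ = 0.686126, cos λ = 0.727483.
ΔE = −sin λ·ΔX + cos λ·ΔY = −(0.686126)·(-403) + (0.727483)·(-649) = -195.63 m.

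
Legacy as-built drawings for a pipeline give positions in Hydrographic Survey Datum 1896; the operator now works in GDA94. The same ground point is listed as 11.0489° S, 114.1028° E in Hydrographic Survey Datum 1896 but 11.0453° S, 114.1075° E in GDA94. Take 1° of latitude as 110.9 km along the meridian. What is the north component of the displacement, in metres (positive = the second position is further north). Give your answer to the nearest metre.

ΔN = 399 m

Δφ = -11.0453° − -11.0489° = +0.0036°; Δλ = 114.1075° − 114.1028° = +0.0047°.
ΔN = Δφ × 110900 = 399.2 m; ΔE = Δλ × 110900 × cos(-11.0489°) = +0.0047 × 110900 × 0.981464 = 511.6 m.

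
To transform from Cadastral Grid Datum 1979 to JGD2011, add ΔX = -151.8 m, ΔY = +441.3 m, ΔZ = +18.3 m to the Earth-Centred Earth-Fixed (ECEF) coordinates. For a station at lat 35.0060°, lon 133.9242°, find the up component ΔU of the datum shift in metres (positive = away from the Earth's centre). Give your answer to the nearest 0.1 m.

ΔU = 357.1 m

At φ = 35.0060°, λ = 133.9242°: sin φ = 0.573662, cos φ = 0.819092, sin λ = 0.720258, cos λ = -0.693706.
ΔU = cos φ cos λ·ΔX + cos φ sin λ·ΔY + sin φ·ΔZ = (0.819092)(-0.693706)(-151.8) + (0.819092)(0.720258)(441.3) + (0.573662)(18.3) = 357.10 m.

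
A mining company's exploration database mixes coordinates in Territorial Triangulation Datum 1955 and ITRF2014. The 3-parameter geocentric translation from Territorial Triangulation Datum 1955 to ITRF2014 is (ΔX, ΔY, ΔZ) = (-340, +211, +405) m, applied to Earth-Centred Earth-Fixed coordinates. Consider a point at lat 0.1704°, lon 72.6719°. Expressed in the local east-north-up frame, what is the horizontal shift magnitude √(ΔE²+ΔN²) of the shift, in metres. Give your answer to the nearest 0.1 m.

The local east axis at (φ, λ) is (−sin λ, cos λ, 0), so ΔE = −sin(72.6719°)·(-340) + cos(72.6719°)·211 = 387.41 m.
The local north axis is (−sin φ cos λ, −sin φ sin λ, cos φ), giving ΔN = 0.301 − 0.599 + 404.998 = 404.70 m.
Horizontal magnitude = √(ΔE² + ΔN²) = √(387.41² + 404.70²) = 560.24 m.

560.2 m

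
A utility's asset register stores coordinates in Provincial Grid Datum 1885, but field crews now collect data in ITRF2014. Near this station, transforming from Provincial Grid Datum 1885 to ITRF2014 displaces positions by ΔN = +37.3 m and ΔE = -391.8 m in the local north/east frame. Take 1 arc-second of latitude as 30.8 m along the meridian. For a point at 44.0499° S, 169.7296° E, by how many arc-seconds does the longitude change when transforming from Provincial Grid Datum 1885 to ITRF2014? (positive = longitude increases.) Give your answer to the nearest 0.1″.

At latitude -44.0499°, cos φ = 0.718735.
1″ of longitude at this latitude = 30.80 × cos φ = 22.1370 m, so Δλ = -391.8 / 22.1370 = -17.699″.

Δλ = -17.7″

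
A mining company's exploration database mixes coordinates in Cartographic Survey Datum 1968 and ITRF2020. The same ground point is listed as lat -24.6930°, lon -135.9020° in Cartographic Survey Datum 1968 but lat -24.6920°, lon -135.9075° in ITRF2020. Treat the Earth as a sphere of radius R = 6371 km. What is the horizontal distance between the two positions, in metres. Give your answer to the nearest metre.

Δφ = -24.6920° − -24.6930° = +0.0010°; Δλ = -135.9075° − -135.9020° = -0.0055°.
1° along a meridian = πR/180 = 111195 m.
ΔN = Δφ × 111195 = 111.2 m; ΔE = Δλ × 111195 × cos(-24.6930°) = -0.0055 × 111195 × 0.908559 = -555.6 m.
Distance = √(ΔE² + ΔN²) = √((-555.6)² + 111.2²) = 566.7 m.

567 m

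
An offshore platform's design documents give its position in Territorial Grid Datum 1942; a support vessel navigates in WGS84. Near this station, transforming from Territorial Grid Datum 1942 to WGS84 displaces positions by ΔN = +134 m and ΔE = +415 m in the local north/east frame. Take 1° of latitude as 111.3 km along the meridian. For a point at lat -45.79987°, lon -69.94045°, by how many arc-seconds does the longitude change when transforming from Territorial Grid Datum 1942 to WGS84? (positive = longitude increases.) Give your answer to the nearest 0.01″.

At latitude -45.79987°, cos φ = 0.697167.
1° of longitude at this latitude = 111.3 × cos φ = 77.59 km, so Δλ = 415.0 / 77594.7 = 0.0053483° = 19.254″.

Δλ = 19.25″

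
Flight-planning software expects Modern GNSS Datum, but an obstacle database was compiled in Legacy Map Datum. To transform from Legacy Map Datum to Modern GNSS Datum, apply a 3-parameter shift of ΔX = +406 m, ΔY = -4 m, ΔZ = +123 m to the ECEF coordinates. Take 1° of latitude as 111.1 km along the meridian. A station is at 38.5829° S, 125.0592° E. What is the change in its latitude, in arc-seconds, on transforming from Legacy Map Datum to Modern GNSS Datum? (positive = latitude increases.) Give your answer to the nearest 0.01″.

sin φ = -0.623646, cos φ = 0.781707, sin λ = 0.818559, cos λ = -0.574423.
North component: ΔN = −sin φ cos λ·ΔX − sin φ sin λ·ΔY + cos φ·ΔZ = −(-0.623646)(-0.574423)(406) − (-0.623646)(0.818559)(-4) + (0.781707)(123) = -51.34 m.
1° of latitude spans 111100 m, so Δφ = -51.34 / 111100 × 3600 = -1.663″.

Δφ = -1.66″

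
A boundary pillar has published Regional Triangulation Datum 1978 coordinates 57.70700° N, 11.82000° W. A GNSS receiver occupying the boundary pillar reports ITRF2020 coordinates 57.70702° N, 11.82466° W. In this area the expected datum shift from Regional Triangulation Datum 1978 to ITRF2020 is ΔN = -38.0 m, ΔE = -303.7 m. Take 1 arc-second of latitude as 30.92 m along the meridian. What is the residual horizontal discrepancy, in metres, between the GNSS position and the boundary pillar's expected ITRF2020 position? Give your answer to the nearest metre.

48 m

Observed coordinate differences: Δφ = +0.00002°, Δλ = -0.00466°.
Converting to metres (1° lat = 111312 m, cos φ = 0.534249): observed ΔN = 2.2 m, observed ΔE = -277.1 m.
Subtracting the expected shift leaves a residual of 2.2 − (-38.0) = 40.2 m north and -277.1 − (-303.7) = 26.6 m east.
Residual distance = √(40.2² + 26.6²) = 48.2 m.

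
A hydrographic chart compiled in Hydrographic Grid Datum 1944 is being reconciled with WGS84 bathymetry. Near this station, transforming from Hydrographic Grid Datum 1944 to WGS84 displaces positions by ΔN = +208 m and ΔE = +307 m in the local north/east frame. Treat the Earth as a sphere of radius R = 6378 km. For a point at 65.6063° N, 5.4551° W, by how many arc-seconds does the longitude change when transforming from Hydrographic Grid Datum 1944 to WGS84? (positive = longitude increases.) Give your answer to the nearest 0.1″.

Δλ = 24.0″

At latitude 65.6063°, cos φ = 0.413004.
One radian of longitude at latitude φ spans R cos φ, so Δλ = ΔE / (R cos φ) = 307.0 / (6378000 × 0.413004) = 1.1655e-04 rad = 24.039″.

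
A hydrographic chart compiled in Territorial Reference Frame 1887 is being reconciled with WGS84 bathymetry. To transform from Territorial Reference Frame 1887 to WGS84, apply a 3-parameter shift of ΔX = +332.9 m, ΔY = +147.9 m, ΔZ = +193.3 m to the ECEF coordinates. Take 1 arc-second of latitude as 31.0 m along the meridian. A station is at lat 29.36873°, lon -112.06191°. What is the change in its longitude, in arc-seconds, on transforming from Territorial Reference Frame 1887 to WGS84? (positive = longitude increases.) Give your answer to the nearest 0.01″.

sin φ = 0.490428, cos φ = 0.871482, sin λ = -0.926779, cos λ = -0.375608.
East component: ΔE = −sin λ·ΔX + cos λ·ΔY = −(-0.926779)(332.9) + (-0.375608)(147.9) = 252.97 m.
1° of latitude spans 3600 × 31.00 = 111600 m; at latitude φ, 1° of longitude spans that × cos φ = 97257.3 m, so Δλ = 252.97 / 97257.3 × 3600 = 9.364″.

Δλ = 9.36″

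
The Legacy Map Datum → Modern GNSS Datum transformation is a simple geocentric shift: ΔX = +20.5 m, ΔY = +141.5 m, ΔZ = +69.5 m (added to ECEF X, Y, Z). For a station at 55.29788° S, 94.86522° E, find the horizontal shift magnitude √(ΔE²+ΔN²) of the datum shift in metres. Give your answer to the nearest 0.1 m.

157.4 m

The local east axis at (φ, λ) is (−sin λ, cos λ, 0), so ΔE = −sin(94.86522°)·20.5 + cos(94.86522°)·141.5 = -32.43 m.
The local north axis is (−sin φ cos λ, −sin φ sin λ, cos φ), giving ΔN = -1.429 + 115.911 + 39.567 = 154.05 m.
Horizontal magnitude = √(ΔE² + ΔN²) = √((-32.43)² + 154.05²) = 157.42 m.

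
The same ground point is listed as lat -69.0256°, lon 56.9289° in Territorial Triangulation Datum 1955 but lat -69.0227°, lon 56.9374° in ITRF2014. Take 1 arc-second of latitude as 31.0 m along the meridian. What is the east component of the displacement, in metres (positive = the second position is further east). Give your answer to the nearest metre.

ΔE = 340 m

Δφ = -69.0227° − -69.0256° = +0.0029°; Δλ = 56.9374° − 56.9289° = +0.0085°.
1° of latitude = 3600 × 31.00 = 111600 m.
ΔN = Δφ × 111600 = 323.6 m; ΔE = Δλ × 111600 × cos(-69.0256°) = +0.0085 × 111600 × 0.357951 = 339.6 m.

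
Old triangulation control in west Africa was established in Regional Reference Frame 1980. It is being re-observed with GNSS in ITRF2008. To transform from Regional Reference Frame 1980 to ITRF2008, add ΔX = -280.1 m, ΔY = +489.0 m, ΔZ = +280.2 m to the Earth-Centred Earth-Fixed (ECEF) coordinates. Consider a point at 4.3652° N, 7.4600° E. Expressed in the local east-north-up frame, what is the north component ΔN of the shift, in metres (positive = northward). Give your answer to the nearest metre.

At φ = 4.3652°, λ = 7.4600°: sin φ = 0.076113, cos φ = 0.997099, sin λ = 0.129834, cos λ = 0.991536.
ΔN = −sin φ cos λ·ΔX − sin φ sin λ·ΔY + cos φ·ΔZ = −(0.076113)(0.991536)(-280.1) − (0.076113)(0.129834)(489.0) + (0.997099)(280.2) = 295.69 m.

ΔN = 296 m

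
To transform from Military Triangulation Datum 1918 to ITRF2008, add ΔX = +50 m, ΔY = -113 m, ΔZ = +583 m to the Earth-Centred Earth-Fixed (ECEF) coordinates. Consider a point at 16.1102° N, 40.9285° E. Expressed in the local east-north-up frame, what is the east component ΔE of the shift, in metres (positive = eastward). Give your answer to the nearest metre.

ΔE = -118 m

At φ = 16.1102°, λ = 40.9285°: sin φ = 0.277486, cos φ = 0.960730, sin λ = 0.655117, cos λ = 0.755528.
ΔE = −sin λ·ΔX + cos λ·ΔY = −(0.655117)·(50) + (0.755528)·(-113) = -118.13 m.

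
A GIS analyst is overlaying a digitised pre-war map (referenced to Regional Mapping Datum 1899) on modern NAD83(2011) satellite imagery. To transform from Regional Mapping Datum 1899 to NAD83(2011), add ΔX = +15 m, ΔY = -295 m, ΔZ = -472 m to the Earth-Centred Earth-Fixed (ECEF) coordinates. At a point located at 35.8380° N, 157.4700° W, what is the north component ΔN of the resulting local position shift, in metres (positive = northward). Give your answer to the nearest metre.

ΔN = -441 m

The local north axis is (−sin φ cos λ, −sin φ sin λ, cos φ), giving ΔN = 8.112 − 66.181 − 382.639 = -440.71 m.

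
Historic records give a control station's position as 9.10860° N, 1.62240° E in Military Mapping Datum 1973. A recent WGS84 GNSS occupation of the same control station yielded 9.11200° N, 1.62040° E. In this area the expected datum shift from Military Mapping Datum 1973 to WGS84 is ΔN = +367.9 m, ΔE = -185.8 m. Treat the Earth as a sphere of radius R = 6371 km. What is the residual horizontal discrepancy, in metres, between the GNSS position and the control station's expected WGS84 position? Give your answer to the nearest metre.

Observed coordinate differences: Δφ = +0.00340°, Δλ = -0.00200°.
Converting to metres (1° lat = 111195 m, cos φ = 0.987390): observed ΔN = 378.1 m, observed ΔE = -219.6 m.
Subtracting the expected shift leaves a residual of 378.1 − (367.9) = 10.2 m north and -219.6 − (-185.8) = -33.8 m east.
Residual distance = √(10.2² + (-33.8)²) = 35.3 m.

35 m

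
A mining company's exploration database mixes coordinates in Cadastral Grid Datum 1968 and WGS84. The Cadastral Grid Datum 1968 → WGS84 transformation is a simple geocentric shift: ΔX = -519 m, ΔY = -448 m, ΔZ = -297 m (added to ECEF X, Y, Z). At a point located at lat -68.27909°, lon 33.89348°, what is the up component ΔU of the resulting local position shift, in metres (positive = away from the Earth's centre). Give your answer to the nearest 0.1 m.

The local up (radial) axis is (cos φ cos λ, cos φ sin λ, sin φ), giving ΔU = -159.436 − 92.458 + 275.912 = 24.02 m.

ΔU = 24.0 m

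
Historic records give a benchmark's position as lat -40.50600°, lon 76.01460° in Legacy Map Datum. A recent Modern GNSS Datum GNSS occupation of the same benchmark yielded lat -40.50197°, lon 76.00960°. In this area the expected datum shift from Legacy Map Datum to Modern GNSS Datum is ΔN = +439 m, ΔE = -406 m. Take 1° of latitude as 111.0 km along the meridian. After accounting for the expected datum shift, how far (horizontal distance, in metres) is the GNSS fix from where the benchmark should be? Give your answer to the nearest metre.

Observed coordinate differences: Δφ = +0.00403°, Δλ = -0.00500°.
Converting to metres (1° lat = 111000 m, cos φ = 0.760338): observed ΔN = 447.3 m, observed ΔE = -422.0 m.
Subtracting the expected shift leaves a residual of 447.3 − (439) = 8.3 m north and -422.0 − (-406) = -16.0 m east.
Residual distance = √(8.3² + (-16.0)²) = 18.0 m.

18 m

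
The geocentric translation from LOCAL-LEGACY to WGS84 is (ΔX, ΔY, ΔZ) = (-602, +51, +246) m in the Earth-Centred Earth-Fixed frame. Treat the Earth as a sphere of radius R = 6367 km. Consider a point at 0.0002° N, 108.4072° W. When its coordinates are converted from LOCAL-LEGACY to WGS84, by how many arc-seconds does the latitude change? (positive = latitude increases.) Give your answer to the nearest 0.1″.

Δφ = 8.0″

sin φ = 0.000003, cos φ = 1.000000, sin λ = -0.948836, cos λ = -0.315768.
North component: ΔN = −sin φ cos λ·ΔX − sin φ sin λ·ΔY + cos φ·ΔZ = −(0.000003)(-0.315768)(-602) − (0.000003)(-0.948836)(51) + (1.000000)(246) = 246.00 m.
1° of latitude spans πR/180 = 111125 m, so Δφ = 246.00 / 111125 × 3600 = 7.969″.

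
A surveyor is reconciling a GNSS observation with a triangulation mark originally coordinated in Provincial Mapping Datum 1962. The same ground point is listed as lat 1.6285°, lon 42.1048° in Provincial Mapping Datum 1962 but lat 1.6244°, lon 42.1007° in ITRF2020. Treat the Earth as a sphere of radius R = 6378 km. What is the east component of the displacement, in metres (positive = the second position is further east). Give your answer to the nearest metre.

ΔE = -456 m

Δφ = 1.6244° − 1.6285° = -0.0041°; Δλ = 42.1007° − 42.1048° = -0.0041°.
1° along a meridian = πR/180 = 111317 m.
ΔN = Δφ × 111317 = -456.4 m; ΔE = Δλ × 111317 × cos(1.6285°) = -0.0041 × 111317 × 0.999596 = -456.2 m.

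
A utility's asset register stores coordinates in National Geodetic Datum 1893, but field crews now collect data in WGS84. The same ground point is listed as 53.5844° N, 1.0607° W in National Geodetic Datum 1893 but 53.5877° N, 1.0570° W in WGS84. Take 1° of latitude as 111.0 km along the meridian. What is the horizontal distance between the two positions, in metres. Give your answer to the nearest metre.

440 m

Δφ = 53.5877° − 53.5844° = +0.0033°; Δλ = -1.0570° − -1.0607° = +0.0037°.
ΔN = Δφ × 111000 = 366.3 m; ΔE = Δλ × 111000 × cos(53.5844°) = +0.0037 × 111000 × 0.593638 = 243.8 m.
Distance = √(ΔE² + ΔN²) = √(243.8² + 366.3²) = 440.0 m.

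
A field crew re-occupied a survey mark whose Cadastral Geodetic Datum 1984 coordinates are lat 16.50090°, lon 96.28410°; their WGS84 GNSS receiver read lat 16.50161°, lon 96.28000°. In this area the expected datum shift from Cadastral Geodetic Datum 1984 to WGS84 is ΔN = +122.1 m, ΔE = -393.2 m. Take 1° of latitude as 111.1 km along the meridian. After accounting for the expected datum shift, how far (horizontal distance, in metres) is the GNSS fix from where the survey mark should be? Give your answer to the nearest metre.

Observed coordinate differences: Δφ = +0.00071°, Δλ = -0.00410°.
Converting to metres (1° lat = 111100 m, cos φ = 0.958815): observed ΔN = 78.9 m, observed ΔE = -436.7 m.
Subtracting the expected shift leaves a residual of 78.9 − (122.1) = -43.2 m north and -436.7 − (-393.2) = -43.5 m east.
Residual distance = √((-43.2)² + (-43.5)²) = 61.4 m.

61 m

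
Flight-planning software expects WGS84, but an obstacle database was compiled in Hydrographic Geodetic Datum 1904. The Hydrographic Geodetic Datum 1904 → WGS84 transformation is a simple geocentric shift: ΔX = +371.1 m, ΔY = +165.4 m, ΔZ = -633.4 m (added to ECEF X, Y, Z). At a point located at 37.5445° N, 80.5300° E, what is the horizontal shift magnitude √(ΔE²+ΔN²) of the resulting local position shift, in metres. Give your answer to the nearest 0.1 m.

At φ = 37.5445°, λ = 80.5300°: sin φ = 0.609377, cos φ = 0.792880, sin λ = 0.986372, cos λ = 0.164531.
ΔE = −sin λ·ΔX + cos λ·ΔY = −(0.986372)·(371.1) + (0.164531)·(165.4) = -338.83 m.
ΔN = −sin φ cos λ·ΔX − sin φ sin λ·ΔY + cos φ·ΔZ = −(0.609377)(0.164531)(371.1) − (0.609377)(0.986372)(165.4) + (0.792880)(-633.4) = -638.83 m.
Horizontal magnitude = √(ΔE² + ΔN²) = √((-338.83)² + (-638.83)²) = 723.13 m.

723.1 m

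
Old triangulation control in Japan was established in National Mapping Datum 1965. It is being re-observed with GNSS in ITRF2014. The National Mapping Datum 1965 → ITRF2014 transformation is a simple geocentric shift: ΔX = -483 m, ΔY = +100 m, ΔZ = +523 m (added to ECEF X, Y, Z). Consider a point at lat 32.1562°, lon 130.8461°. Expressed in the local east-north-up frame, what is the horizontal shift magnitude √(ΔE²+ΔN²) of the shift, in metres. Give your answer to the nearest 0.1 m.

380.7 m

At φ = 32.1562°, λ = 130.8461°: sin φ = 0.532229, cos φ = 0.846600, sin λ = 0.756469, cos λ = -0.654029.
ΔE = −sin λ·ΔX + cos λ·ΔY = −(0.756469)·(-483) + (-0.654029)·(100) = 299.97 m.
ΔN = −sin φ cos λ·ΔX − sin φ sin λ·ΔY + cos φ·ΔZ = −(0.532229)(-0.654029)(-483) − (0.532229)(0.756469)(100) + (0.846600)(523) = 234.38 m.
Horizontal magnitude = √(ΔE² + ΔN²) = √(299.97² + 234.38²) = 380.68 m.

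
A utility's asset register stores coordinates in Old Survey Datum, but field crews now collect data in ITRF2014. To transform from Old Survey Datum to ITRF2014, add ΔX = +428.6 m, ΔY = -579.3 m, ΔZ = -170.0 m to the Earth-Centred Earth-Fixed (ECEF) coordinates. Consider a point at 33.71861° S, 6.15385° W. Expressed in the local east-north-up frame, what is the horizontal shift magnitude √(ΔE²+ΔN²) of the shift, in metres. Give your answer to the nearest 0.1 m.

545.6 m

At φ = -33.71861°, λ = -6.15385°: sin φ = -0.555115, cos φ = 0.831774, sin λ = -0.107199, cos λ = 0.994238.
ΔE = −sin λ·ΔX + cos λ·ΔY = −(-0.107199)·(428.6) + (0.994238)·(-579.3) = -530.02 m.
ΔN = −sin φ cos λ·ΔX − sin φ sin λ·ΔY + cos φ·ΔZ = −(-0.555115)(0.994238)(428.6) − (-0.555115)(-0.107199)(-579.3) + (0.831774)(-170.0) = 129.62 m.
Horizontal magnitude = √(ΔE² + ΔN²) = √((-530.02)² + 129.62²) = 545.64 m.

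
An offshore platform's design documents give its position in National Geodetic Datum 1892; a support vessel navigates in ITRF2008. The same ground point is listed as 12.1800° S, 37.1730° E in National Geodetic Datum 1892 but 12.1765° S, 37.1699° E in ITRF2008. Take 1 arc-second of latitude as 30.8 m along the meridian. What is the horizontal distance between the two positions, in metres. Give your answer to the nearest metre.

Δφ = -12.1765° − -12.1800° = +0.0035°; Δλ = 37.1699° − 37.1730° = -0.0031°.
1° of latitude = 3600 × 30.80 = 110880 m.
ΔN = Δφ × 110880 = 388.1 m; ΔE = Δλ × 110880 × cos(-12.1800°) = -0.0031 × 110880 × 0.977490 = -336.0 m.
Distance = √(ΔE² + ΔN²) = √((-336.0)² + 388.1²) = 513.3 m.

513 m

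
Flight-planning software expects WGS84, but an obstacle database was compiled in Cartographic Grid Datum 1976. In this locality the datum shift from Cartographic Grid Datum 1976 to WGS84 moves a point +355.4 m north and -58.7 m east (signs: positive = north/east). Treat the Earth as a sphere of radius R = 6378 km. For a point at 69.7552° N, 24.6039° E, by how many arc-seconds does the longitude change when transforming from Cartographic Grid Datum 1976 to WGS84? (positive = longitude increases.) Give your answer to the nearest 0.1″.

Δλ = -5.5″

At latitude 69.7552°, cos φ = 0.346032.
One radian of longitude at latitude φ spans R cos φ, so Δλ = ΔE / (R cos φ) = -58.7 / (6378000 × 0.346032) = -2.6597e-05 rad = -5.486″.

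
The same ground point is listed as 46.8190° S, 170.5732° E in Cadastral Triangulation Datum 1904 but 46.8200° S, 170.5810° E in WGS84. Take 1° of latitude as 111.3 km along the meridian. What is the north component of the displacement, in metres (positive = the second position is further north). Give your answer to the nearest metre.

ΔN = -111 m

Δφ = -46.8200° − -46.8190° = -0.0010°; Δλ = 170.5810° − 170.5732° = +0.0078°.
ΔN = Δφ × 111300 = -111.3 m; ΔE = Δλ × 111300 × cos(-46.8190°) = +0.0078 × 111300 × 0.684305 = 594.1 m.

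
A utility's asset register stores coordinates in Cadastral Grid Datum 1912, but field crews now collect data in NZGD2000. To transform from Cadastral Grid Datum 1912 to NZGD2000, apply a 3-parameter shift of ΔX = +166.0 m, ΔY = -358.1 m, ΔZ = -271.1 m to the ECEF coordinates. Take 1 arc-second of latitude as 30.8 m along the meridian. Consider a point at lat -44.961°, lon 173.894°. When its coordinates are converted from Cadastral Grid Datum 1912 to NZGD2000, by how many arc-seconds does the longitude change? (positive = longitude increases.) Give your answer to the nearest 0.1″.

sin φ = -0.706625, cos φ = 0.707588, sin λ = 0.106368, cos λ = -0.994327.
East component: ΔE = −sin λ·ΔX + cos λ·ΔY = −(0.106368)(166.0) + (-0.994327)(-358.1) = 338.41 m.
1° of latitude spans 3600 × 30.80 = 110880 m; at latitude φ, 1° of longitude spans that × cos φ = 78457.3 m, so Δλ = 338.41 / 78457.3 × 3600 = 15.528″.

Δλ = 15.5″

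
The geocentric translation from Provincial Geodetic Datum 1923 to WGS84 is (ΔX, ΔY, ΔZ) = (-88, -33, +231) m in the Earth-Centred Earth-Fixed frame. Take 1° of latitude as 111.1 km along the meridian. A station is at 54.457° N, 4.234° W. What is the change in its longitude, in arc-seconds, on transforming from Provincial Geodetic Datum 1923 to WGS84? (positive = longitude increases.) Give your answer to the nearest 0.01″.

Δλ = -2.20″

sin φ = 0.813679, cos φ = 0.581314, sin λ = -0.073830, cos λ = 0.997271.
East component: ΔE = −sin λ·ΔX + cos λ·ΔY = −(-0.073830)(-88) + (0.997271)(-33) = -39.41 m.
1° of latitude spans 111100 m; at latitude φ, 1° of longitude spans that × cos φ = 64584.0 m, so Δλ = -39.41 / 64584.0 × 3600 = -2.197″.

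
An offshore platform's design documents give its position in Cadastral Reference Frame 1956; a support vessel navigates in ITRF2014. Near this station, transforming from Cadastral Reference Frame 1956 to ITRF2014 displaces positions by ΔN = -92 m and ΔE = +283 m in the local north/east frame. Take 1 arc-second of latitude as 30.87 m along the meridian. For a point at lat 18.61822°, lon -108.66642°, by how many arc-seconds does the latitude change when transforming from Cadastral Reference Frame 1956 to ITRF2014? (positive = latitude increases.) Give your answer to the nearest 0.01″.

Δφ = -2.98″

1″ of latitude = 30.87 m, so Δφ = -92.0 / 30.87 = -2.980″.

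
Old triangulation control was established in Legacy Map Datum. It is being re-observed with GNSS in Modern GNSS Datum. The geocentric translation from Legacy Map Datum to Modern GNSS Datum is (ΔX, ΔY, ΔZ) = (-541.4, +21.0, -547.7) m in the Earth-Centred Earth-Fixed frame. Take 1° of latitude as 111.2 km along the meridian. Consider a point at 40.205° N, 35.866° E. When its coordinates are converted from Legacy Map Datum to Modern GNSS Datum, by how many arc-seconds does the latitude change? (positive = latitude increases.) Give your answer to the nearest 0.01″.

Δφ = -4.63″

sin φ = 0.645524, cos φ = 0.763740, sin λ = 0.585892, cos λ = 0.810389.
North component: ΔN = −sin φ cos λ·ΔX − sin φ sin λ·ΔY + cos φ·ΔZ = −(0.645524)(0.810389)(-541.4) − (0.645524)(0.585892)(21.0) + (0.763740)(-547.7) = -143.02 m.
1° of latitude spans 111200 m, so Δφ = -143.02 / 111200 × 3600 = -4.630″.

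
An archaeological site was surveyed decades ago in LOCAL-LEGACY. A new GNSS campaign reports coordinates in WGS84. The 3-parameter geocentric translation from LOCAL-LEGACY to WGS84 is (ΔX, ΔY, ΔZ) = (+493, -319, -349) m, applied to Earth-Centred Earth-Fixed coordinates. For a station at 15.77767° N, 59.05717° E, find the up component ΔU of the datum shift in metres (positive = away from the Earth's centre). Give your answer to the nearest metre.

ΔU = -114 m

At φ = 15.77767°, λ = 59.05717°: sin φ = 0.271905, cos φ = 0.962324, sin λ = 0.857681, cos λ = 0.514183.
ΔU = cos φ cos λ·ΔX + cos φ sin λ·ΔY + sin φ·ΔZ = (0.962324)(0.514183)(493) + (0.962324)(0.857681)(-319) + (0.271905)(-349) = -114.25 m.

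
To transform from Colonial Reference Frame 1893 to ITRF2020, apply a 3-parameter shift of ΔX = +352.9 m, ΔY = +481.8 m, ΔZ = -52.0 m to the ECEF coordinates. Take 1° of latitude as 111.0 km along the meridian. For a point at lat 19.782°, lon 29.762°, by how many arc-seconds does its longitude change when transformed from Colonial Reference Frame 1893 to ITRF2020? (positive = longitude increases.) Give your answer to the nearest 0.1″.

sin φ = 0.338442, cos φ = 0.940987, sin λ = 0.496398, cos λ = 0.868095.
East component: ΔE = −sin λ·ΔX + cos λ·ΔY = −(0.496398)(352.9) + (0.868095)(481.8) = 243.07 m.
1° of latitude spans 111000 m; at latitude φ, 1° of longitude spans that × cos φ = 104449.6 m, so Δλ = 243.07 / 104449.6 × 3600 = 8.378″.

Δλ = 8.4″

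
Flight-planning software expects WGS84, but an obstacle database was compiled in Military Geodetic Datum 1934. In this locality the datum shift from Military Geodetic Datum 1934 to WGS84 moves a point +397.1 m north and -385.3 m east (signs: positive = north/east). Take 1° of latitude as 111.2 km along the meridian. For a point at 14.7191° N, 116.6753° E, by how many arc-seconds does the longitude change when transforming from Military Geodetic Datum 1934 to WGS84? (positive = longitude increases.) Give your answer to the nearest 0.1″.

Δλ = -12.9″

At latitude 14.7191°, cos φ = 0.967183.
1° of longitude at this latitude = 111.2 × cos φ = 107.55 km, so Δλ = -385.3 / 107550.8 = -0.0035825° = -12.897″.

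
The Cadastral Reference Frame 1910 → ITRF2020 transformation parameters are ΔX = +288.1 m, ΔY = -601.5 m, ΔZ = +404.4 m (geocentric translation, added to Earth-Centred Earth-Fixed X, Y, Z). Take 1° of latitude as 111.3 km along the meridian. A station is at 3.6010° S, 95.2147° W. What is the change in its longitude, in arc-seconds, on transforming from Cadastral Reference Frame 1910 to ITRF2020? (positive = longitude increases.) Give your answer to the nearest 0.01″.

Δλ = 11.07″

sin φ = -0.062808, cos φ = 0.998026, sin λ = -0.995861, cos λ = -0.090888.
East component: ΔE = −sin λ·ΔX + cos λ·ΔY = −(-0.995861)(288.1) + (-0.090888)(-601.5) = 341.58 m.
1° of latitude spans 111300 m; at latitude φ, 1° of longitude spans that × cos φ = 111080.3 m, so Δλ = 341.58 / 111080.3 × 3600 = 11.070″.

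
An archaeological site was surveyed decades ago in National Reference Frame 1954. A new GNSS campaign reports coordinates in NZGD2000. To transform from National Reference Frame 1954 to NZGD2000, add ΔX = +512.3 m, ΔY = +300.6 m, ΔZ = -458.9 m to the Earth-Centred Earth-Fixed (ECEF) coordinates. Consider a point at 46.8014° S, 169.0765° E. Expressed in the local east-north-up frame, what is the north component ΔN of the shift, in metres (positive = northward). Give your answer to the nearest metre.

ΔN = -639 m

At φ = -46.8014°, λ = 169.0765°: sin φ = -0.728985, cos φ = 0.684529, sin λ = 0.189498, cos λ = -0.981881.
ΔN = −sin φ cos λ·ΔX − sin φ sin λ·ΔY + cos φ·ΔZ = −(-0.728985)(-0.981881)(512.3) − (-0.728985)(0.189498)(300.6) + (0.684529)(-458.9) = -639.30 m.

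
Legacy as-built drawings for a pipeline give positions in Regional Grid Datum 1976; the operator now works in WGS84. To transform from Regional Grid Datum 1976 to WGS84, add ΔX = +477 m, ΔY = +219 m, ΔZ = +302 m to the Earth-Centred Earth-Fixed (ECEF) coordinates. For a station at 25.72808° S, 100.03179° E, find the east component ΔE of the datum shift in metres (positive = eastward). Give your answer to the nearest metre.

At φ = -25.72808°, λ = 100.03179°: sin φ = -0.434101, cos φ = 0.900864, sin λ = 0.984711, cos λ = -0.174195.
ΔE = −sin λ·ΔX + cos λ·ΔY = −(0.984711)·(477) + (-0.174195)·(219) = -507.86 m.

ΔE = -508 m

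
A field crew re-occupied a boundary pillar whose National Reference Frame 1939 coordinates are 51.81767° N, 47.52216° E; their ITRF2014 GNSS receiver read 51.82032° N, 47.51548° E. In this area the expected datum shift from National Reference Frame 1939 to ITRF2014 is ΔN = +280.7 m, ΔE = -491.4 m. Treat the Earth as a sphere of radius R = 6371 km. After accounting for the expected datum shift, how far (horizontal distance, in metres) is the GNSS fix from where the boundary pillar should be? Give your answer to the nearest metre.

35 m

Observed coordinate differences: Δφ = +0.00265°, Δλ = -0.00668°.
Converting to metres (1° lat = 111195 m, cos φ = 0.618166): observed ΔN = 294.7 m, observed ΔE = -459.2 m.
Subtracting the expected shift leaves a residual of 294.7 − (280.7) = 14.0 m north and -459.2 − (-491.4) = 32.2 m east.
Residual distance = √(14.0² + 32.2²) = 35.1 m.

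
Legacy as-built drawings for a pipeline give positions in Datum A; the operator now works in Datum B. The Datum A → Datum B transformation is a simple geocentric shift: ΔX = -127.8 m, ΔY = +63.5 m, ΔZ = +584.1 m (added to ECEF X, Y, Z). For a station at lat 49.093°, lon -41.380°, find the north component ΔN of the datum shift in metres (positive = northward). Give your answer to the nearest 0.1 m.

ΔN = 486.7 m

At φ = 49.093°, λ = -41.380°: sin φ = 0.755773, cos φ = 0.654833, sin λ = -0.661050, cos λ = 0.750342.
ΔN = −sin φ cos λ·ΔX − sin φ sin λ·ΔY + cos φ·ΔZ = −(0.755773)(0.750342)(-127.8) − (0.755773)(-0.661050)(63.5) + (0.654833)(584.1) = 486.69 m.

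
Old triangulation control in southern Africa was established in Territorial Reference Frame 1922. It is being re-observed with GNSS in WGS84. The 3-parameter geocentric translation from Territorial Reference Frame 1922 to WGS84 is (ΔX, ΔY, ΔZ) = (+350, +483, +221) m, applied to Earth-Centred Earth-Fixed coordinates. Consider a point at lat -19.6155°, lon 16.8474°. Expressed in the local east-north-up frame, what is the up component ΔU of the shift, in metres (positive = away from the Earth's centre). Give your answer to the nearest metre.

At φ = -19.6155°, λ = 16.8474°: sin φ = -0.335706, cos φ = 0.941967, sin λ = 0.289824, cos λ = 0.957080.
ΔU = cos φ cos λ·ΔX + cos φ sin λ·ΔY + sin φ·ΔZ = (0.941967)(0.957080)(350) + (0.941967)(0.289824)(483) + (-0.335706)(221) = 373.21 m.

ΔU = 373 m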